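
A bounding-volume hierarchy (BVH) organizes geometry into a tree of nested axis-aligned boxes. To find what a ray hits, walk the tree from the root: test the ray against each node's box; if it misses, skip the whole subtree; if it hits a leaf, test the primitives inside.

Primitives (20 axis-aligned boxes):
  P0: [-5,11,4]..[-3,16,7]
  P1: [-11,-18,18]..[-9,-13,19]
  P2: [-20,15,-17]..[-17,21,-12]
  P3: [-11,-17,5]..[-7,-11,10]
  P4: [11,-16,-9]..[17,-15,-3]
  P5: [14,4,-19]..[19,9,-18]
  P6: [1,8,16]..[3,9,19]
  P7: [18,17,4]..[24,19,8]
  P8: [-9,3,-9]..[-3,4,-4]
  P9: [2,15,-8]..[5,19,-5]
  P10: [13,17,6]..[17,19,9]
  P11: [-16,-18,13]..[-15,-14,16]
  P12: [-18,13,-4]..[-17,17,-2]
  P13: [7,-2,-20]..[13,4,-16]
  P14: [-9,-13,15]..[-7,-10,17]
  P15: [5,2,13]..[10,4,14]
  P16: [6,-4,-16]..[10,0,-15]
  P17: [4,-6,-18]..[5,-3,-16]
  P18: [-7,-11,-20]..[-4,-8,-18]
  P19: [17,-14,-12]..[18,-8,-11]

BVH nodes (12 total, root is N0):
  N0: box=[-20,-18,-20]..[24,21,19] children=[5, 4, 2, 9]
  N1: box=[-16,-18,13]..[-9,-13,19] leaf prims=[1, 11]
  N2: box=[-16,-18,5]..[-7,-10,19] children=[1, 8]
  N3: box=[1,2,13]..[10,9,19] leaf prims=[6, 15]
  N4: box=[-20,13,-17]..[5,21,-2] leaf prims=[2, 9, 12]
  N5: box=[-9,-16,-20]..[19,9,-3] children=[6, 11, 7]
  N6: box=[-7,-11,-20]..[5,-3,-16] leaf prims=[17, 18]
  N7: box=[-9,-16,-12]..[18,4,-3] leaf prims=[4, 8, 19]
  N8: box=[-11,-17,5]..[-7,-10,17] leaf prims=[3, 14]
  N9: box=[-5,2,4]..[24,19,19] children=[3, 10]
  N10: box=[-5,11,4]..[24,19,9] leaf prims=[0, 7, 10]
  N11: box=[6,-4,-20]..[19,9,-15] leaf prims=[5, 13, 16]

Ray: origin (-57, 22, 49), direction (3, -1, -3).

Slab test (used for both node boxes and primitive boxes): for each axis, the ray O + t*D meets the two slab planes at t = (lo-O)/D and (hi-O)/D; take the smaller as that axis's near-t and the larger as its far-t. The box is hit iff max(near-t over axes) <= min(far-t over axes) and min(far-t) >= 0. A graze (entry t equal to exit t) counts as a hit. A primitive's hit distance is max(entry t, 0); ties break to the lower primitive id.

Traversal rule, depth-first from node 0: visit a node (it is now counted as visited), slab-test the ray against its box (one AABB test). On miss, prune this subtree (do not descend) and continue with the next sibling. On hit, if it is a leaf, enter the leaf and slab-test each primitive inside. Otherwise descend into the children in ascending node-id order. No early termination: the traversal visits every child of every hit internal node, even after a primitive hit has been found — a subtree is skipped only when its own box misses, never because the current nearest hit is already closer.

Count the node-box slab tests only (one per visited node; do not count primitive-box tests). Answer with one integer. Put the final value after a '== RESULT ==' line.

Traverse from the root:
N0 x:[37/3,27] y:[1,40] z:[10,23] -> hit [37/3,23], descend [2, 4, 5, 9]
  N2 x:[41/3,50/3] y:[32,40] z:[10,44/3] -> miss, prune
  N4 x:[37/3,62/3] y:[1,9] z:[17,22] -> miss, prune
  N5 x:[16,76/3] y:[13,38] z:[52/3,23] -> hit [52/3,23], descend [6, 7, 11]
    N6 x:[50/3,62/3] y:[25,33] z:[65/3,23] -> miss, prune
    N7 x:[16,25] y:[18,38] z:[52/3,61/3] -> hit [18,61/3] leaf, test {P4(miss), P8@t=18, P19(miss)}
    N11 x:[21,76/3] y:[13,26] z:[64/3,23] -> hit [64/3,23] leaf, test {P5(miss), P13@t=65/3, P16(miss)}
  N9 x:[52/3,27] y:[3,20] z:[10,15] -> miss, prune

Summary -> nodes [0, 2, 4, 5, 6, 7, 11, 9]; box-tests=8; leaf-entries=2; first=P8

== RESULT ==
8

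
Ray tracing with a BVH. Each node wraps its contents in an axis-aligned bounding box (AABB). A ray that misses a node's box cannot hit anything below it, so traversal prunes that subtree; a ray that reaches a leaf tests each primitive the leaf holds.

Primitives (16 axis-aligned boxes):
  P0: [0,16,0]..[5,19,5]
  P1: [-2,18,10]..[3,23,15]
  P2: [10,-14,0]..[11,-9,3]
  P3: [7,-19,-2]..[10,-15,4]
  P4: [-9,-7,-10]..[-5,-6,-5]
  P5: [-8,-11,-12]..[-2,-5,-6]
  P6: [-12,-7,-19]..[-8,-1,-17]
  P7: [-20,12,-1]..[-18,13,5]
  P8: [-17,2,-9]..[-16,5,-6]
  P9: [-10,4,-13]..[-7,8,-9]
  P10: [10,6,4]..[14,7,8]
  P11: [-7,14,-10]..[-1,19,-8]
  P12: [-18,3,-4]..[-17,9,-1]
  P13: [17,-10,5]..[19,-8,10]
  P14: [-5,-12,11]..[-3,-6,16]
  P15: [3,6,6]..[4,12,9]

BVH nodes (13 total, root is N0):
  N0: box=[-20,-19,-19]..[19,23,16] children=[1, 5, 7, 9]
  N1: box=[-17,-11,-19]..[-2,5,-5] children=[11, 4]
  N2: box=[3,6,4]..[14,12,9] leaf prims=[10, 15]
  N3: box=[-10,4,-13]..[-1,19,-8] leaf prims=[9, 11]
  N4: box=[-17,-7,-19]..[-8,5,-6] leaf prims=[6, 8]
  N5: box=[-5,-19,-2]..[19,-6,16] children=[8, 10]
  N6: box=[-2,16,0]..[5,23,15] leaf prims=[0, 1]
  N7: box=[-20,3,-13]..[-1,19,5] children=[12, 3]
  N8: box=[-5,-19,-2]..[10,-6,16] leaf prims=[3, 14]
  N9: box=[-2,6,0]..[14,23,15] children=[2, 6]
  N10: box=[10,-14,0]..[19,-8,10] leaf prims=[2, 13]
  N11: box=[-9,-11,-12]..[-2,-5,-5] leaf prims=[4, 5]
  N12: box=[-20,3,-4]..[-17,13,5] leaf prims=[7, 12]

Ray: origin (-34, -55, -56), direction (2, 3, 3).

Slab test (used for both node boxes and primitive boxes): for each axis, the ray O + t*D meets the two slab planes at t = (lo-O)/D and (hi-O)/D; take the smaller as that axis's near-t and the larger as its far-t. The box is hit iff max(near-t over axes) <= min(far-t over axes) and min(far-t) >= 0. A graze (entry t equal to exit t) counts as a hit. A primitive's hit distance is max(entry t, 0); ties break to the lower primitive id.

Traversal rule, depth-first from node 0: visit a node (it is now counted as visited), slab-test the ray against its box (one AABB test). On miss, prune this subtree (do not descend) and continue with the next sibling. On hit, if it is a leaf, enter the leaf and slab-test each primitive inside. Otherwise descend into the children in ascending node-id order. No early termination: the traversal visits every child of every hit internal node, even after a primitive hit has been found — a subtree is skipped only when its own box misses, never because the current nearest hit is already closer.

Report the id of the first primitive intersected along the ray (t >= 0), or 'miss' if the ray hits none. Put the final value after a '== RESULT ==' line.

Walk:
N0 x:[7,53/2] y:[12,26] z:[37/3,24] -> hit [37/3,24], descend [1, 5, 7, 9]
  N1 x:[17/2,16] y:[44/3,20] z:[37/3,17] -> hit [44/3,16], descend [4, 11]
    N4 x:[17/2,13] y:[16,20] z:[37/3,50/3] -> miss, prune
    N11 x:[25/2,16] y:[44/3,50/3] z:[44/3,17] -> hit [44/3,16] leaf, test {P4(miss), P5@t=44/3}
  N5 x:[29/2,53/2] y:[12,49/3] z:[18,24] -> miss, prune
  N7 x:[7,33/2] y:[58/3,74/3] z:[43/3,61/3] -> miss, prune
  N9 x:[16,24] y:[61/3,26] z:[56/3,71/3] -> hit [61/3,71/3], descend [2, 6]
    N2 x:[37/2,24] y:[61/3,67/3] z:[20,65/3] -> hit [61/3,65/3] leaf, test {P10(miss), P15(miss)}
    N6 x:[16,39/2] y:[71/3,26] z:[56/3,71/3] -> miss, prune

order=[0, 1, 4, 11, 5, 7, 9, 2, 6]  |boxes|=9  |leaves|=2  hit=P5

== RESULT ==
5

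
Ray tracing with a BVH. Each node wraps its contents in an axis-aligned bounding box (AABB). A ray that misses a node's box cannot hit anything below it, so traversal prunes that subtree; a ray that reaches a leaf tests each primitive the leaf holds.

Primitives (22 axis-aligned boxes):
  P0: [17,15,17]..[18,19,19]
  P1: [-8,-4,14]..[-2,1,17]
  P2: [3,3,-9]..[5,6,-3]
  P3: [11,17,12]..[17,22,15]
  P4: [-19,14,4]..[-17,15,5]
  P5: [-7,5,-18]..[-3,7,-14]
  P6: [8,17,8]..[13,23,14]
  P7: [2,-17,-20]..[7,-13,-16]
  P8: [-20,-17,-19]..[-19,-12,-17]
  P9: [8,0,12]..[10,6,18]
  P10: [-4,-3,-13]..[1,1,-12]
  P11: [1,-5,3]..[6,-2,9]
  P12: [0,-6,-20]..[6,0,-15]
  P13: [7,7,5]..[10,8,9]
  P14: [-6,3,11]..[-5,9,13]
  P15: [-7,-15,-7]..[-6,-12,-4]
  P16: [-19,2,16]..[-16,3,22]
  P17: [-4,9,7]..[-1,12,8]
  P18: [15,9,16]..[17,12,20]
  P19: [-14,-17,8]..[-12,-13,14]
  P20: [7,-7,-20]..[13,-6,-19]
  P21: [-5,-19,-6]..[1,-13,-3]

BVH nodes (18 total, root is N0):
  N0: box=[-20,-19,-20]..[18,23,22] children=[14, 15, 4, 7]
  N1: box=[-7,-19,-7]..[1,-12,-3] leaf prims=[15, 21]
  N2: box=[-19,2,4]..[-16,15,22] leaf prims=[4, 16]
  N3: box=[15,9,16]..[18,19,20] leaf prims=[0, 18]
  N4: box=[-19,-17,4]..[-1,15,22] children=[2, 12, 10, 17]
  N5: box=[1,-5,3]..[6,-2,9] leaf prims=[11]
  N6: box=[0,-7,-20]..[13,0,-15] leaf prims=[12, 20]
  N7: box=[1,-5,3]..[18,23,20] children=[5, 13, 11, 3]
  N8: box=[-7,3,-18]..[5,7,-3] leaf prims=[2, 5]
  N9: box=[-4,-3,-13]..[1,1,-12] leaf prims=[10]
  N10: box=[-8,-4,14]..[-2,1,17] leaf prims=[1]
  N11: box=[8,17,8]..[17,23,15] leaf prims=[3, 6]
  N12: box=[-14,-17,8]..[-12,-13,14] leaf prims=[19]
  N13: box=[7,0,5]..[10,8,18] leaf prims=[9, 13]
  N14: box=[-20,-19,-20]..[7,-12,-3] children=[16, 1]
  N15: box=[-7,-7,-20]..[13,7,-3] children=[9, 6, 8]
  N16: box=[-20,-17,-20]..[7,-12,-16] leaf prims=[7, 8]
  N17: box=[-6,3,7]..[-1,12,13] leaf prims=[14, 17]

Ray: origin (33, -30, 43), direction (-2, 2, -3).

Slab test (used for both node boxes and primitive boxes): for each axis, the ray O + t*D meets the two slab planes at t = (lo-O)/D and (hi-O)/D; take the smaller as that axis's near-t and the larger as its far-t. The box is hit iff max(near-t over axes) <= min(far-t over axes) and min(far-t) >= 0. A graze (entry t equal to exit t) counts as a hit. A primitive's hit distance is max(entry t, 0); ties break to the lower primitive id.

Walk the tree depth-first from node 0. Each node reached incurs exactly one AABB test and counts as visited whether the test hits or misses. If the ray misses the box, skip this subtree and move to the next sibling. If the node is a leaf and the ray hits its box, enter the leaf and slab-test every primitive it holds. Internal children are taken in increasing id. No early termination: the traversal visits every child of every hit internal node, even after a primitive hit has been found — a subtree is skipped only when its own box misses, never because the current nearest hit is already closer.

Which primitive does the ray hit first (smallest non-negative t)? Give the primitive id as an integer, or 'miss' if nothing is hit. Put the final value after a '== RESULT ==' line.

Walk:
N0 x:[15/2,53/2] y:[11/2,53/2] z:[7,21] -> hit [15/2,21], descend [4, 7, 14, 15]
  N4 x:[17,26] y:[13/2,45/2] z:[7,13] -> miss, prune
  N7 x:[15/2,16] y:[25/2,53/2] z:[23/3,40/3] -> hit [25/2,40/3], descend [3, 5, 11, 13]
    N3 x:[15/2,9] y:[39/2,49/2] z:[23/3,9] -> miss, prune
    N5 x:[27/2,16] y:[25/2,14] z:[34/3,40/3] -> miss, prune
    N11 x:[8,25/2] y:[47/2,53/2] z:[28/3,35/3] -> miss, prune
    N13 x:[23/2,13] y:[15,19] z:[25/3,38/3] -> miss, prune
  N14 x:[13,53/2] y:[11/2,9] z:[46/3,21] -> miss, prune
  N15 x:[10,20] y:[23/2,37/2] z:[46/3,21] -> hit [46/3,37/2], descend [6, 8, 9]
    N6 x:[10,33/2] y:[23/2,15] z:[58/3,21] -> miss, prune
    N8 x:[14,20] y:[33/2,37/2] z:[46/3,61/3] -> hit [33/2,37/2] leaf, test {P2(miss), P5(miss)}
    N9 x:[16,37/2] y:[27/2,31/2] z:[55/3,56/3] -> miss, prune

Visited [0, 4, 7, 3, 5, 11, 13, 14, 15, 6, 8, 9]. Tests: 12 box, 1 leaf. Nearest: miss.

== RESULT ==
miss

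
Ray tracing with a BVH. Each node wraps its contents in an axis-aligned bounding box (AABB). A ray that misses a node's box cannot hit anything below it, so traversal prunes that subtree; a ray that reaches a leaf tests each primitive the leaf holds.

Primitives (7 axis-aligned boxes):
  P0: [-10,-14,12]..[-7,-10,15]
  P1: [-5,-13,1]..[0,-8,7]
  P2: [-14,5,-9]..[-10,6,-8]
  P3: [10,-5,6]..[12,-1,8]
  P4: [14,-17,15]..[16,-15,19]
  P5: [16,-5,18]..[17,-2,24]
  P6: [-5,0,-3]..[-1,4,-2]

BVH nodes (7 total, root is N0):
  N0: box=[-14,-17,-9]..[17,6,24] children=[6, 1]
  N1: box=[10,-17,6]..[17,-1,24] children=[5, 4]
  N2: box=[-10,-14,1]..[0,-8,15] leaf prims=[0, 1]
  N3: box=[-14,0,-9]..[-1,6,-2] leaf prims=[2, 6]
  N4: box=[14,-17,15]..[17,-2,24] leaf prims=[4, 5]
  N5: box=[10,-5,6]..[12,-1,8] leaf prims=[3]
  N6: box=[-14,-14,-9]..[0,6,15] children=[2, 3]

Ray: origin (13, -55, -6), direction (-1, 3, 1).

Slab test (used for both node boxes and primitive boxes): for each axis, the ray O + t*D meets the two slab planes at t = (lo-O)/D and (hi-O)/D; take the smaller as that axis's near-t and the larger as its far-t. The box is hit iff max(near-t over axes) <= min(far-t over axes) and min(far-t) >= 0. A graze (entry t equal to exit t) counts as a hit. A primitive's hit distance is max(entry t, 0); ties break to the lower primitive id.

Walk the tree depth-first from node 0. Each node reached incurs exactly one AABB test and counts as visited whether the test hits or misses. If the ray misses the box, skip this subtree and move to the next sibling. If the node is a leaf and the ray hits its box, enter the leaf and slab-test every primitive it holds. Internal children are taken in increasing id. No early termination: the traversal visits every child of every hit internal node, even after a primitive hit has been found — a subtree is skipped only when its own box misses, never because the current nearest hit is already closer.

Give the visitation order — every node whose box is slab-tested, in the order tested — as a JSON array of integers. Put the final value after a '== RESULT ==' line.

Traverse from the root:
N0 x:[-4,27] y:[38/3,61/3] z:[-3,30] -> hit [38/3,61/3], descend [1, 6]
  N1 x:[-4,3] y:[38/3,18] z:[12,30] -> miss, prune
  N6 x:[13,27] y:[41/3,61/3] z:[-3,21] -> hit [41/3,61/3], descend [2, 3]
    N2 x:[13,23] y:[41/3,47/3] z:[7,21] -> hit [41/3,47/3] leaf, test {P0(miss), P1(miss)}
    N3 x:[14,27] y:[55/3,61/3] z:[-3,4] -> miss, prune

Summary -> nodes [0, 1, 6, 2, 3]; box-tests=5; leaf-entries=1; first=miss

== RESULT ==
[0, 1, 6, 2, 3]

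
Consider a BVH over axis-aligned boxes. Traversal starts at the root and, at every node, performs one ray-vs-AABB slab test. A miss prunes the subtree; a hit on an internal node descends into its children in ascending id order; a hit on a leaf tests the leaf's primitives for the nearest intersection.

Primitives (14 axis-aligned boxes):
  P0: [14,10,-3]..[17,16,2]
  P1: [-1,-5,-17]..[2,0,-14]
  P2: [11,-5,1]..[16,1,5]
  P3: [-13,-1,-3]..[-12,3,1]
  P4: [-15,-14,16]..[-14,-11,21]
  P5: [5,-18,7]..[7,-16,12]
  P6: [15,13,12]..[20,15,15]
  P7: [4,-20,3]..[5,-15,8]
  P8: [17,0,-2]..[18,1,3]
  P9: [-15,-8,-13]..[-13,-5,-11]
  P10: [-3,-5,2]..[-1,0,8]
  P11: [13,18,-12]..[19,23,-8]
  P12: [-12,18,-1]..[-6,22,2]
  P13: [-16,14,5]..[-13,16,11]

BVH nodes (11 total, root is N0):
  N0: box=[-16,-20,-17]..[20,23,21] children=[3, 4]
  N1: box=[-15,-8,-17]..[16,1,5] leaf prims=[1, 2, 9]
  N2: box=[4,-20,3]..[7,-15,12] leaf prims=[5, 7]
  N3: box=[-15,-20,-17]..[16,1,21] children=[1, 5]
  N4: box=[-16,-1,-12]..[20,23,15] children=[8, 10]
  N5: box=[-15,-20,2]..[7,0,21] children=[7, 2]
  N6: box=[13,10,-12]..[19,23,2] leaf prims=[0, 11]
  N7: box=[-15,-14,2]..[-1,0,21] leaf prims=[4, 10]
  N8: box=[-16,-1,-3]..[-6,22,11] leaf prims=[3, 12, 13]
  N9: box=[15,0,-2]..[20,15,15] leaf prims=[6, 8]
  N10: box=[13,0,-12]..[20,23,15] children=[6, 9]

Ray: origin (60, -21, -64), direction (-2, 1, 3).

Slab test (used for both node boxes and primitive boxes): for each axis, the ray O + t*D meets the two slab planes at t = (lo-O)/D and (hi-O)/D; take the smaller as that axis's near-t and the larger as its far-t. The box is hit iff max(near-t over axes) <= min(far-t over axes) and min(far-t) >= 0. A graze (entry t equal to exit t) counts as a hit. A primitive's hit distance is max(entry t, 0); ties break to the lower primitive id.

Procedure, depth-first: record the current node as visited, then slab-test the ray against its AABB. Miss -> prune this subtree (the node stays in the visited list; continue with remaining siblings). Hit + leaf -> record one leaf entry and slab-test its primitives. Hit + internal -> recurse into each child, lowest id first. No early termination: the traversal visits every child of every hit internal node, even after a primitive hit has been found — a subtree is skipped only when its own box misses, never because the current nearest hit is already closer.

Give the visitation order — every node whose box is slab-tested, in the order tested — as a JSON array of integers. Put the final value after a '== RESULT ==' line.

Trace the traversal:
N0 x:[20,38] y:[1,44] z:[47/3,85/3] -> hit [20,85/3], descend [3, 4]
  N3 x:[22,75/2] y:[1,22] z:[47/3,85/3] -> hit [22,22], descend [1, 5]
    N1 x:[22,75/2] y:[13,22] z:[47/3,23] -> hit [22,22] leaf, test {P1(miss), P2@t=22, P9(miss)}
    N5 x:[53/2,75/2] y:[1,21] z:[22,85/3] -> miss, prune
  N4 x:[20,38] y:[20,44] z:[52/3,79/3] -> hit [20,79/3], descend [8, 10]
    N8 x:[33,38] y:[20,43] z:[61/3,25] -> miss, prune
    N10 x:[20,47/2] y:[21,44] z:[52/3,79/3] -> hit [21,47/2], descend [6, 9]
      N6 x:[41/2,47/2] y:[31,44] z:[52/3,22] -> miss, prune
      N9 x:[20,45/2] y:[21,36] z:[62/3,79/3] -> hit [21,45/2] leaf, test {P6(miss), P8@t=21}

order=[0, 3, 1, 5, 4, 8, 10, 6, 9]  |boxes|=9  |leaves|=2  hit=P8

== RESULT ==
[0, 3, 1, 5, 4, 8, 10, 6, 9]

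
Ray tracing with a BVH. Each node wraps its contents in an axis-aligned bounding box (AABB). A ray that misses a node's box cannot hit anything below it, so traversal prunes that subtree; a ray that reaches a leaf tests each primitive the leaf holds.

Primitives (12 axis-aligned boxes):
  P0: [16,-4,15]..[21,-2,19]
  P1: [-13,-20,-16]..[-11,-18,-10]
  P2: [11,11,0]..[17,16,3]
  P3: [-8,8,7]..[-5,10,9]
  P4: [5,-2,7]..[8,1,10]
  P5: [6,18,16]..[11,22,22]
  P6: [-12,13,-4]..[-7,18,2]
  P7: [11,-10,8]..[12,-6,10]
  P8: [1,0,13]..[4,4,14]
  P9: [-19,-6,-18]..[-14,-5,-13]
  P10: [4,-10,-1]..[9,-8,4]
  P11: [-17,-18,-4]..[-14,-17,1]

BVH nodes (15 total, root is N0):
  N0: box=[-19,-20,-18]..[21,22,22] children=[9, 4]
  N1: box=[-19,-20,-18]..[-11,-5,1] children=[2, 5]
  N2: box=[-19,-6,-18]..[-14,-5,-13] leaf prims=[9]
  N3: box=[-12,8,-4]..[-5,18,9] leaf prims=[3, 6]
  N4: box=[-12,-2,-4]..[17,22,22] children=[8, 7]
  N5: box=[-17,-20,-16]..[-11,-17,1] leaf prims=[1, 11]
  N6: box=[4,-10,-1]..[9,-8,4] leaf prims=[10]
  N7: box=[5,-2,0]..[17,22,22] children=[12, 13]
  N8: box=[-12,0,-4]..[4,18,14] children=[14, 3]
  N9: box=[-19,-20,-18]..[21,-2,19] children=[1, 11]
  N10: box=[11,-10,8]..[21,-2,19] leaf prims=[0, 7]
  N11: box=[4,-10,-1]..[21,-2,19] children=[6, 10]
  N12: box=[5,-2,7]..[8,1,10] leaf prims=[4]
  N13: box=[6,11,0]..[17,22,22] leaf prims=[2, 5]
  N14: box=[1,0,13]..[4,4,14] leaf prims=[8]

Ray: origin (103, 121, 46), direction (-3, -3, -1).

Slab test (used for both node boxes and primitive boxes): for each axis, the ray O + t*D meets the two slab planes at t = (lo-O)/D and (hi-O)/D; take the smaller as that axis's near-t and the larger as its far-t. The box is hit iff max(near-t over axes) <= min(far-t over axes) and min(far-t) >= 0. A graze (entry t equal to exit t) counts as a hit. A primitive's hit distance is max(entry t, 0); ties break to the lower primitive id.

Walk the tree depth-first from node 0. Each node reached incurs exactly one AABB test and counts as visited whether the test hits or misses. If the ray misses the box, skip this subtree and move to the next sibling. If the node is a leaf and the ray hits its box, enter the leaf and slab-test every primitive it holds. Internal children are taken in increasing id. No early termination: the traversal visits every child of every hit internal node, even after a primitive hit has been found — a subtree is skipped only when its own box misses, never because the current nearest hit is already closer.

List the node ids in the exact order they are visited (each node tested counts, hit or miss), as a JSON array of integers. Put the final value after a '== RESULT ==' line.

Traverse from the root:
N0 x:[82/3,122/3] y:[33,47] z:[24,64] -> hit [33,122/3], descend [4, 9]
  N4 x:[86/3,115/3] y:[33,41] z:[24,50] -> hit [33,115/3], descend [7, 8]
    N7 x:[86/3,98/3] y:[33,41] z:[24,46] -> miss, prune
    N8 x:[33,115/3] y:[103/3,121/3] z:[32,50] -> hit [103/3,115/3], descend [3, 14]
      N3 x:[36,115/3] y:[103/3,113/3] z:[37,50] -> hit [37,113/3] leaf, test {P3@t=37, P6(miss)}
      N14 x:[33,34] y:[39,121/3] z:[32,33] -> miss, prune
  N9 x:[82/3,122/3] y:[41,47] z:[27,64] -> miss, prune

order=[0, 4, 7, 8, 3, 14, 9]  |boxes|=7  |leaves|=1  hit=P3

== RESULT ==
[0, 4, 7, 8, 3, 14, 9]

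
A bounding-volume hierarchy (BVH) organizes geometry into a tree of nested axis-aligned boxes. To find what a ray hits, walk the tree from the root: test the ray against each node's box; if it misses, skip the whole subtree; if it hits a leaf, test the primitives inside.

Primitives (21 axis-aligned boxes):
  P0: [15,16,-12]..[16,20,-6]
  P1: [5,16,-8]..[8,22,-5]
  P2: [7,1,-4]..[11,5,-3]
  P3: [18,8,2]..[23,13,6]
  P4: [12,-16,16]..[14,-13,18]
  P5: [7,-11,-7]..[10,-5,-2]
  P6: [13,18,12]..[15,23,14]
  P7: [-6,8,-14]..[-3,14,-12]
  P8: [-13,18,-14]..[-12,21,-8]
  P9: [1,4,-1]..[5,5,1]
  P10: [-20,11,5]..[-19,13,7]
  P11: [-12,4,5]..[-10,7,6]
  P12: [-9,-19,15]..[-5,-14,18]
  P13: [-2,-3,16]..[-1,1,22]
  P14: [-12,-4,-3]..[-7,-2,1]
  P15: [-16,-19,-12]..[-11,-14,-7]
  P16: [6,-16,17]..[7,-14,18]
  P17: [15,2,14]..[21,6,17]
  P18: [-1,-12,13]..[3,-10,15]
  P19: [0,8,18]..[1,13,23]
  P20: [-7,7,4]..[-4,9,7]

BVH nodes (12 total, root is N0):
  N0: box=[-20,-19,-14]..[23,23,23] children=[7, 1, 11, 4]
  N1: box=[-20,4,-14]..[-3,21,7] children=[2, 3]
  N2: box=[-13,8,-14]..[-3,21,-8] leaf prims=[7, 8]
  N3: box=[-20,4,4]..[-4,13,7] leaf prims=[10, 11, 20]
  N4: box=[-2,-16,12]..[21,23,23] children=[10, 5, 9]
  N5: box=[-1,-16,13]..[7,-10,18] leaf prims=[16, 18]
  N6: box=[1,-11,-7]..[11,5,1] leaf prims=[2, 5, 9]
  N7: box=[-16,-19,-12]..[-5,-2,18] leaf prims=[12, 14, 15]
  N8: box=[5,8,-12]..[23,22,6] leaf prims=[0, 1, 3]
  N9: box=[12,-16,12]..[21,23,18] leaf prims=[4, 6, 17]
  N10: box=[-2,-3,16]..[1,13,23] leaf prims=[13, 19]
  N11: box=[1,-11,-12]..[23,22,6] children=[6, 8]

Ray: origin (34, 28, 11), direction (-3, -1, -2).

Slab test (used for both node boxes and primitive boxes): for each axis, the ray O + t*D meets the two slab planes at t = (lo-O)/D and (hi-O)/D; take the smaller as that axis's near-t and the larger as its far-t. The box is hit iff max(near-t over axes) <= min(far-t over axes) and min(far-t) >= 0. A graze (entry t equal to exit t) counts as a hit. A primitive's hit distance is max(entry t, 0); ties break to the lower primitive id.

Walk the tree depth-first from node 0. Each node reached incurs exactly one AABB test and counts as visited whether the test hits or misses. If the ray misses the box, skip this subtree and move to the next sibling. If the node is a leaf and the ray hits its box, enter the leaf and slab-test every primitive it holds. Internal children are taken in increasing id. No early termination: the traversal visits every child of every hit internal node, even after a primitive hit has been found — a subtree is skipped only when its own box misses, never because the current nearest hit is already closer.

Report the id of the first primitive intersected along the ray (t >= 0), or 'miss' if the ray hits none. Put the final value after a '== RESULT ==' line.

Traverse from the root:
N0 x:[11/3,18] y:[5,47] z:[-6,25/2] -> hit [5,25/2], descend [1, 4, 7, 11]
  N1 x:[37/3,18] y:[7,24] z:[2,25/2] -> hit [37/3,25/2], descend [2, 3]
    N2 x:[37/3,47/3] y:[7,20] z:[19/2,25/2] -> hit [37/3,25/2] leaf, test {P7(miss), P8(miss)}
    N3 x:[38/3,18] y:[15,24] z:[2,7/2] -> miss, prune
  N4 x:[13/3,12] y:[5,44] z:[-6,-1/2] -> miss, prune
  N7 x:[13,50/3] y:[30,47] z:[-7/2,23/2] -> miss, prune
  N11 x:[11/3,11] y:[6,39] z:[5/2,23/2] -> hit [6,11], descend [6, 8]
    N6 x:[23/3,11] y:[23,39] z:[5,9] -> miss, prune
    N8 x:[11/3,29/3] y:[6,20] z:[5/2,23/2] -> hit [6,29/3] leaf, test {P0(miss), P1@t=26/3, P3(miss)}

Summary -> nodes [0, 1, 2, 3, 4, 7, 11, 6, 8]; box-tests=9; leaf-entries=2; first=P1

== RESULT ==
1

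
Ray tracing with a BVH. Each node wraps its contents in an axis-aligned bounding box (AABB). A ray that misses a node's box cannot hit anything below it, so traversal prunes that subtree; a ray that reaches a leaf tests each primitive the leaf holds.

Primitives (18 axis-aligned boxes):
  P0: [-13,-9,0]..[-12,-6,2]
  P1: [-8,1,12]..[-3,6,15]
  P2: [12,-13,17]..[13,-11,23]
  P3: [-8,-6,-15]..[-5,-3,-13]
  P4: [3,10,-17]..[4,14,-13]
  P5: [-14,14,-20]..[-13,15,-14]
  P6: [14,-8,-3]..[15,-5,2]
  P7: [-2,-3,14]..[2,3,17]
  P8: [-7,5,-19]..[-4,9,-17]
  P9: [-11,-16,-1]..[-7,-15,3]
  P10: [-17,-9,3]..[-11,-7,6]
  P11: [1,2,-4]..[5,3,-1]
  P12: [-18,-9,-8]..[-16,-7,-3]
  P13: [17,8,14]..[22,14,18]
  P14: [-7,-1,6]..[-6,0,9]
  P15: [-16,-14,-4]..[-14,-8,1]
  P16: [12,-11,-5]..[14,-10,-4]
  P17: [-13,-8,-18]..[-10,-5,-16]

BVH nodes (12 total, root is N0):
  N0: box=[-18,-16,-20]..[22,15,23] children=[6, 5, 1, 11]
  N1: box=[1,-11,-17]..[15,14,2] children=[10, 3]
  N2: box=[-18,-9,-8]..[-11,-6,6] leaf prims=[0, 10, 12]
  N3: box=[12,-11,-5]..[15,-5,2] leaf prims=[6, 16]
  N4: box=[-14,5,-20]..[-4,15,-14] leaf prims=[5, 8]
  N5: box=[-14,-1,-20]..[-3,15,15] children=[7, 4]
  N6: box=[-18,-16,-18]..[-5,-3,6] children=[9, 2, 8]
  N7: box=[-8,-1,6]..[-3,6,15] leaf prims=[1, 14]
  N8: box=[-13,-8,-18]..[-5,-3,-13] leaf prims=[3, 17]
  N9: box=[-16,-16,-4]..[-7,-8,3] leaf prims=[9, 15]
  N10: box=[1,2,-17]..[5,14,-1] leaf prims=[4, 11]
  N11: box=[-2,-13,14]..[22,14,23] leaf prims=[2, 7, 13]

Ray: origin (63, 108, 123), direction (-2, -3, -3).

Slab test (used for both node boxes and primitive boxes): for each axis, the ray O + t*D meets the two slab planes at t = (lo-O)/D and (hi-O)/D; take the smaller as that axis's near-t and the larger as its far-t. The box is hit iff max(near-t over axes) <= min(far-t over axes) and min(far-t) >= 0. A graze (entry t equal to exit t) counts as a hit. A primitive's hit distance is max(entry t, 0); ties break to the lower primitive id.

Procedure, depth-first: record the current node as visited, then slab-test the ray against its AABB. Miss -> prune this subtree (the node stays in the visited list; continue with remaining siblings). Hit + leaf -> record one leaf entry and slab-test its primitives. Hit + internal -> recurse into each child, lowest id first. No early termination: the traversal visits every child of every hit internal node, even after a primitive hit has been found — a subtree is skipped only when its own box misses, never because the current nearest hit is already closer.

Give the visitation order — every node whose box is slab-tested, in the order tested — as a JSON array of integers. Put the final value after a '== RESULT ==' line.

Walk:
N0 x:[41/2,81/2] y:[31,124/3] z:[100/3,143/3] -> hit [100/3,81/2], descend [1, 5, 6, 11]
  N1 x:[24,31] y:[94/3,119/3] z:[121/3,140/3] -> miss, prune
  N5 x:[33,77/2] y:[31,109/3] z:[36,143/3] -> hit [36,109/3], descend [4, 7]
    N4 x:[67/2,77/2] y:[31,103/3] z:[137/3,143/3] -> miss, prune
    N7 x:[33,71/2] y:[34,109/3] z:[36,39] -> miss, prune
  N6 x:[34,81/2] y:[37,124/3] z:[39,47] -> hit [39,81/2], descend [2, 8, 9]
    N2 x:[37,81/2] y:[38,39] z:[39,131/3] -> hit [39,39] leaf, test {P0(miss), P10@t=39, P12(miss)}
    N8 x:[34,38] y:[37,116/3] z:[136/3,47] -> miss, prune
    N9 x:[35,79/2] y:[116/3,124/3] z:[40,127/3] -> miss, prune
  N11 x:[41/2,65/2] y:[94/3,121/3] z:[100/3,109/3] -> miss, prune

Visited [0, 1, 5, 4, 7, 6, 2, 8, 9, 11]. Tests: 10 box, 1 leaf. Nearest: P10.

== RESULT ==
[0, 1, 5, 4, 7, 6, 2, 8, 9, 11]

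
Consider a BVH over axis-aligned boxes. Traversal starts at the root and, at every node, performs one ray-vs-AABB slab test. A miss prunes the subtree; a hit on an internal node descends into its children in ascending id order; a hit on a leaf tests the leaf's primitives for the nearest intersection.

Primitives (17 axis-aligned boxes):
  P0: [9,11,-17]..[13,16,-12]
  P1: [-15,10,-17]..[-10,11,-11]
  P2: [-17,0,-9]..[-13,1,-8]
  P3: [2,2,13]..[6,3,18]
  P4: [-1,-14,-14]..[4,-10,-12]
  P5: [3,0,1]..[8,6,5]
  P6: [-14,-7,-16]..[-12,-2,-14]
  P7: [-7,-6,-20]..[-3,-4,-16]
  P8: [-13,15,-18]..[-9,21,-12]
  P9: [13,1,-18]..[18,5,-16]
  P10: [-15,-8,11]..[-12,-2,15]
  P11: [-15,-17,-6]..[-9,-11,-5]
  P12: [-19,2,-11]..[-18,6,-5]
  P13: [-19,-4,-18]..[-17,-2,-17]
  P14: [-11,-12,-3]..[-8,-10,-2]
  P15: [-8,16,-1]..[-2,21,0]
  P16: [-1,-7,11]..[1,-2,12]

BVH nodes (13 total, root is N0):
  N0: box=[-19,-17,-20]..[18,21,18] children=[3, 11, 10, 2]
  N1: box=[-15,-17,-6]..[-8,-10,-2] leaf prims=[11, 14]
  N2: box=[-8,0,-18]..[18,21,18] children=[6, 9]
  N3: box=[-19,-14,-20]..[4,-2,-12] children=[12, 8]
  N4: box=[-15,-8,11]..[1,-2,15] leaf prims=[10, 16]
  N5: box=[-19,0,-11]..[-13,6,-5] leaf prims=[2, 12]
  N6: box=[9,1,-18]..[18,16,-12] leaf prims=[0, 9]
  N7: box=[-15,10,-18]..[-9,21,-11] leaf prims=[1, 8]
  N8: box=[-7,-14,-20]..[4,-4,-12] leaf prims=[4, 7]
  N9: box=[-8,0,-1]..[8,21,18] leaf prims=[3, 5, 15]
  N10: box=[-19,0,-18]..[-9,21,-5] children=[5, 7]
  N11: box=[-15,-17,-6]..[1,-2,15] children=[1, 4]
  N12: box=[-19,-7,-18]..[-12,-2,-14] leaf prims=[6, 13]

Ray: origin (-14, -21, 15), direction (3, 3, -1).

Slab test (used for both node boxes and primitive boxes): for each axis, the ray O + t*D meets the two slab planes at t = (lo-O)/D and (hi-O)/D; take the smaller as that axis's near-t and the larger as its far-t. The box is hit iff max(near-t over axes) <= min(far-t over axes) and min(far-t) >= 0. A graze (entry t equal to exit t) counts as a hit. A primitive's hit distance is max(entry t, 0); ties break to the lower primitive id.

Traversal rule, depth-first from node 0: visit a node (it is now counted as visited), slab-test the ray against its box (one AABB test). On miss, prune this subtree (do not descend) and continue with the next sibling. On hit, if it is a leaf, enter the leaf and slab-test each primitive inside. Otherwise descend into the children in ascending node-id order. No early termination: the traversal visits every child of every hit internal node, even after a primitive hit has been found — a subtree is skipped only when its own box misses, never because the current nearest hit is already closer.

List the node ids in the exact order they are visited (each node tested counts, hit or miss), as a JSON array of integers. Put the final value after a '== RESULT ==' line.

Traverse from the root:
N0 x:[-5/3,32/3] y:[4/3,14] z:[-3,35] -> hit [4/3,32/3], descend [2, 3, 10, 11]
  N2 x:[2,32/3] y:[7,14] z:[-3,33] -> hit [7,32/3], descend [6, 9]
    N6 x:[23/3,32/3] y:[22/3,37/3] z:[27,33] -> miss, prune
    N9 x:[2,22/3] y:[7,14] z:[-3,16] -> hit [7,22/3] leaf, test {P3(miss), P5(miss), P15(miss)}
  N3 x:[-5/3,6] y:[7/3,19/3] z:[27,35] -> miss, prune
  N10 x:[-5/3,5/3] y:[7,14] z:[20,33] -> miss, prune
  N11 x:[-1/3,5] y:[4/3,19/3] z:[0,21] -> hit [4/3,5], descend [1, 4]
    N1 x:[-1/3,2] y:[4/3,11/3] z:[17,21] -> miss, prune
    N4 x:[-1/3,5] y:[13/3,19/3] z:[0,4] -> miss, prune

Summary -> nodes [0, 2, 6, 9, 3, 10, 11, 1, 4]; box-tests=9; leaf-entries=1; first=miss

== RESULT ==
[0, 2, 6, 9, 3, 10, 11, 1, 4]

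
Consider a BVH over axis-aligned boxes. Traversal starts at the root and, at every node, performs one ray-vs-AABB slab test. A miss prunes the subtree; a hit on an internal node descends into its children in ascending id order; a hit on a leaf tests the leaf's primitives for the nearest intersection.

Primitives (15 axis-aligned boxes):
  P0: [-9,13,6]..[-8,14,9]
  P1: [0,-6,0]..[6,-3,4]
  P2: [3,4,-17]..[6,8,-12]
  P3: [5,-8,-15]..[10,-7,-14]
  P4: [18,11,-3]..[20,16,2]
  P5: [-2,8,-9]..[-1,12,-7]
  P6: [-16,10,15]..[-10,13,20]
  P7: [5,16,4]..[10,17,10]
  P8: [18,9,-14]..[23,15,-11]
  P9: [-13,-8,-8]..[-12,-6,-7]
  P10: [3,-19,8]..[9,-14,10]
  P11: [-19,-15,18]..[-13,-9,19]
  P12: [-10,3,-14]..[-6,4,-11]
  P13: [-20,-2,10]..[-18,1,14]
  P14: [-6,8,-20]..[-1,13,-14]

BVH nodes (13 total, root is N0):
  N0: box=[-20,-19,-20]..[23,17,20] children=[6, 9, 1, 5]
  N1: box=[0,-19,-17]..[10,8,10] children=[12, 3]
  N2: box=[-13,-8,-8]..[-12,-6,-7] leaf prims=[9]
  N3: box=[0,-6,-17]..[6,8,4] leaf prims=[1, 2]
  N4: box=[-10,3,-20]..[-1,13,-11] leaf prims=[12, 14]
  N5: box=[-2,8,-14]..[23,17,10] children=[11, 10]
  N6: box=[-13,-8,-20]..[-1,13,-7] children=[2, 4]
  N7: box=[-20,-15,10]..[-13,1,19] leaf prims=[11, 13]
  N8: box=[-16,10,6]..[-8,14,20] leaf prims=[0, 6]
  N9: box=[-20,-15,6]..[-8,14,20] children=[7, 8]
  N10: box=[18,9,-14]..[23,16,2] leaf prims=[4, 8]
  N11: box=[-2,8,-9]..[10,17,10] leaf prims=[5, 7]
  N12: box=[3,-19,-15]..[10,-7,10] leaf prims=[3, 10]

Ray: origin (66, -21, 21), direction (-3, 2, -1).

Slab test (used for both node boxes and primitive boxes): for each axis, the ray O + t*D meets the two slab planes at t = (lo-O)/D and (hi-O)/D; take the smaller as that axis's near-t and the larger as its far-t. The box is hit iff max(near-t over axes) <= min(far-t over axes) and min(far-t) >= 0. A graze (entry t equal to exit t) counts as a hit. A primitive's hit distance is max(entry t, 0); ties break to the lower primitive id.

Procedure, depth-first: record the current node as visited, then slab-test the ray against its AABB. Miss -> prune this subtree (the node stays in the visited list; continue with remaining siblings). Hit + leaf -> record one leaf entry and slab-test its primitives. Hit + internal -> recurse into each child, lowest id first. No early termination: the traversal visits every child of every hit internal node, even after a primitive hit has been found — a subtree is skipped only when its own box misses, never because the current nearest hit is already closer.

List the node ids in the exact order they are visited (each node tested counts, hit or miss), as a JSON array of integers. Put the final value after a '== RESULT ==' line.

Walk:
N0 x:[43/3,86/3] y:[1,19] z:[1,41] -> hit [43/3,19], descend [1, 5, 6, 9]
  N1 x:[56/3,22] y:[1,29/2] z:[11,38] -> miss, prune
  N5 x:[43/3,68/3] y:[29/2,19] z:[11,35] -> hit [29/2,19], descend [10, 11]
    N10 x:[43/3,16] y:[15,37/2] z:[19,35] -> miss, prune
    N11 x:[56/3,68/3] y:[29/2,19] z:[11,30] -> hit [56/3,19] leaf, test {P5(miss), P7(miss)}
  N6 x:[67/3,79/3] y:[13/2,17] z:[28,41] -> miss, prune
  N9 x:[74/3,86/3] y:[3,35/2] z:[1,15] -> miss, prune

order=[0, 1, 5, 10, 11, 6, 9]  |boxes|=7  |leaves|=1  hit=miss

== RESULT ==
[0, 1, 5, 10, 11, 6, 9]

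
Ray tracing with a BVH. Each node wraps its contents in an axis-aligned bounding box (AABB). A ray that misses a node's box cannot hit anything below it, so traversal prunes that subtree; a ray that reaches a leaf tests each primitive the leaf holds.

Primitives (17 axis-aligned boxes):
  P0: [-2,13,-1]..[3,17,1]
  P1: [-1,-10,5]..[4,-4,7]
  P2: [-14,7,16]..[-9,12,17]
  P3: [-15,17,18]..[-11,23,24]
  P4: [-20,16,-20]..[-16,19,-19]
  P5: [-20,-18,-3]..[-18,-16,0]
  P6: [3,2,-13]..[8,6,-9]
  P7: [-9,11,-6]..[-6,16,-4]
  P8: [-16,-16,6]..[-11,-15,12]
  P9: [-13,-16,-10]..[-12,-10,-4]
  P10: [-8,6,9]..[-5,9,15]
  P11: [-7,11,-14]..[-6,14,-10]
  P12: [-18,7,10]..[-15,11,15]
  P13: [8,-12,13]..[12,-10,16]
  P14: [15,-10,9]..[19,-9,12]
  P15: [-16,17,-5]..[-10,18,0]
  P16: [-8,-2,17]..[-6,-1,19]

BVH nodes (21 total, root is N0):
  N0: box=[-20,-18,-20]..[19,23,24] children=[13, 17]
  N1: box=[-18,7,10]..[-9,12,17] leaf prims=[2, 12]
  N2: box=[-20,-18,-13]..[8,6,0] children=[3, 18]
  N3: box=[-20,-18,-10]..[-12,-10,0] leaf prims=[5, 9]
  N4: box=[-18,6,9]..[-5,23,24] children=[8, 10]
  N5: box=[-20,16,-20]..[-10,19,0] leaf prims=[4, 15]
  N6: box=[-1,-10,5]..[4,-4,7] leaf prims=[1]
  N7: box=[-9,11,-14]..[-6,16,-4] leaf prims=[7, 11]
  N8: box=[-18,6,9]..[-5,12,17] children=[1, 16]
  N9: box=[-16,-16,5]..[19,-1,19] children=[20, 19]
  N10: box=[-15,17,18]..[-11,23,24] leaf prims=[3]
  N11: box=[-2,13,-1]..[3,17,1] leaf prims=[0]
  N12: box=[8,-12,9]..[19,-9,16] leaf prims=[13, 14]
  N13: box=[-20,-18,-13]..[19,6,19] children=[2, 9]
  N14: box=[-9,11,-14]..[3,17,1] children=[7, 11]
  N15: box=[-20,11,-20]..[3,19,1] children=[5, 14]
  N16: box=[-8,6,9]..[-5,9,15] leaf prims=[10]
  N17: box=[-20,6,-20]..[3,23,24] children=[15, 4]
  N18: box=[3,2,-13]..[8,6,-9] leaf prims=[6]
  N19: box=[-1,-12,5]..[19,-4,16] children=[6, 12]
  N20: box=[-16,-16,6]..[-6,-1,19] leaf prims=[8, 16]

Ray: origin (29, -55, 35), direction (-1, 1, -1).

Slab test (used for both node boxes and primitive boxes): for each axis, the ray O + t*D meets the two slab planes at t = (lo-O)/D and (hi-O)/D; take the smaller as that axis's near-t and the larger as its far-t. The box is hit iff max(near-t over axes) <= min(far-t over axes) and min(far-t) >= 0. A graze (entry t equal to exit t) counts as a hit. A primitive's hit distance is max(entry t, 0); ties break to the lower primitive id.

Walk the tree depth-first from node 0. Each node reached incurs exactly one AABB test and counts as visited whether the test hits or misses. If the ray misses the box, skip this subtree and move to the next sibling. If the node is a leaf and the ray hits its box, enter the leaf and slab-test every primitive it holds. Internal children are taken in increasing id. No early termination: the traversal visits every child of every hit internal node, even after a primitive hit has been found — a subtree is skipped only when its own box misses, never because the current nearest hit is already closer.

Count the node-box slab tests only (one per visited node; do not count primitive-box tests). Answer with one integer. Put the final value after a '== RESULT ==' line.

Trace the traversal:
N0 x:[10,49] y:[37,78] z:[11,55] -> hit [37,49], descend [13, 17]
  N13 x:[10,49] y:[37,61] z:[16,48] -> hit [37,48], descend [2, 9]
    N2 x:[21,49] y:[37,61] z:[35,48] -> hit [37,48], descend [3, 18]
      N3 x:[41,49] y:[37,45] z:[35,45] -> hit [41,45] leaf, test {P5(miss), P9@t=41}
      N18 x:[21,26] y:[57,61] z:[44,48] -> miss, prune
    N9 x:[10,45] y:[39,54] z:[16,30] -> miss, prune
  N17 x:[26,49] y:[61,78] z:[11,55] -> miss, prune

Summary -> nodes [0, 13, 2, 3, 18, 9, 17]; box-tests=7; leaf-entries=1; first=P9

== RESULT ==
7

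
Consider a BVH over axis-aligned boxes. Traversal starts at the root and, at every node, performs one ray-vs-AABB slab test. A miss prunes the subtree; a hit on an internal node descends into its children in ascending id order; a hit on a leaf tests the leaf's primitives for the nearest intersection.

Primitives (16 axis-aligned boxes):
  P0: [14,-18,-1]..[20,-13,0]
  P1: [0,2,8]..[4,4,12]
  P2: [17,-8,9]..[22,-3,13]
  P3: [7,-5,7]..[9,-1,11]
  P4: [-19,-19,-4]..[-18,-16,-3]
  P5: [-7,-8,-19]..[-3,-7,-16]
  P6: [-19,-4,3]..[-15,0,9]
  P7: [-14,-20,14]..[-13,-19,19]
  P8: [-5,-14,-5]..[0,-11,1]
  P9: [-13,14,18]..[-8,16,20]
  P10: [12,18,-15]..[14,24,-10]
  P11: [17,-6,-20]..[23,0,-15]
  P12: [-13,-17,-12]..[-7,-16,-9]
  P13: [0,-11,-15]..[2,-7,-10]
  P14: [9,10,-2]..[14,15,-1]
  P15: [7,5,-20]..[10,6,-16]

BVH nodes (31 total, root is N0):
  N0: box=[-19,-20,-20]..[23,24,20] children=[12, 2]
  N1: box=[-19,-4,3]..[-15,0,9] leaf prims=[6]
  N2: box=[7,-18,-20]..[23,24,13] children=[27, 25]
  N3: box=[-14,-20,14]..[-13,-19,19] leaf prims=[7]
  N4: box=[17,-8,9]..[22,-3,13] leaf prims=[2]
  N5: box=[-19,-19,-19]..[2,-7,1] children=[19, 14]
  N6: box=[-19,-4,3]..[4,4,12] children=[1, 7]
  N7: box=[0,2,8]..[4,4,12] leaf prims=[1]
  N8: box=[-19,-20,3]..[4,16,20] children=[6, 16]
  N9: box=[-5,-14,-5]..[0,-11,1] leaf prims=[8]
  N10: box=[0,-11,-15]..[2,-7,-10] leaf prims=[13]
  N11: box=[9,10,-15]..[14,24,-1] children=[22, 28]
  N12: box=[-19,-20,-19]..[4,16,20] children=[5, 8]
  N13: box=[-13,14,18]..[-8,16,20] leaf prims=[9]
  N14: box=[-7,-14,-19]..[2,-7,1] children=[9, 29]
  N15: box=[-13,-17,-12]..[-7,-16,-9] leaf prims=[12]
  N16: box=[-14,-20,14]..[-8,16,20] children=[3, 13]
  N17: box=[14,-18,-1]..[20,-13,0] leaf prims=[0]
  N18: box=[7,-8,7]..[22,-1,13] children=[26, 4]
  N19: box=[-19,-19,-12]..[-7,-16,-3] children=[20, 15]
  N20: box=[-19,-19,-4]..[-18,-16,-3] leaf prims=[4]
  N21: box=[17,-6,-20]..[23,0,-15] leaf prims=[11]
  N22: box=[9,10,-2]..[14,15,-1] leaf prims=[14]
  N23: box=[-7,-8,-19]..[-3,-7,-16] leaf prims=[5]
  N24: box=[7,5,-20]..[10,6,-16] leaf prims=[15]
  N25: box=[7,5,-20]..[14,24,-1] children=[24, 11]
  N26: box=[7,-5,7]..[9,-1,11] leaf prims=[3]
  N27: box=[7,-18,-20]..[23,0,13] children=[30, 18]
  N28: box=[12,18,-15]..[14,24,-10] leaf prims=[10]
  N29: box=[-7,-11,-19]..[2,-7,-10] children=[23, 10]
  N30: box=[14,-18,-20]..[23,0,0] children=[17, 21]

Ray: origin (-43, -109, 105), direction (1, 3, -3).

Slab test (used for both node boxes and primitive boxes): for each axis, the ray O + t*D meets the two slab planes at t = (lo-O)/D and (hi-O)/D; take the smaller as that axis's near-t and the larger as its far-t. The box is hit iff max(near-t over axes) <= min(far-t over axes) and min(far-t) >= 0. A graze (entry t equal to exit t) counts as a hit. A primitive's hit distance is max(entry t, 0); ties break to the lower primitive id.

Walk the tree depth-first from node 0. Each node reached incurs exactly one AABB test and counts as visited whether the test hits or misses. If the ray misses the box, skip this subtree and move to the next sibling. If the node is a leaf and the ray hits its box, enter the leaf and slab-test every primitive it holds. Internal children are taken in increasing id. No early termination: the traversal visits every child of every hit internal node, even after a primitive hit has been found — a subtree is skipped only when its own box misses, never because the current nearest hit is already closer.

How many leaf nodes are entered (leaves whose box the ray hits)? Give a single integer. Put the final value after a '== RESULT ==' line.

Trace the traversal:
N0 x:[24,66] y:[89/3,133/3] z:[85/3,125/3] -> hit [89/3,125/3], descend [2, 12]
  N2 x:[50,66] y:[91/3,133/3] z:[92/3,125/3] -> miss, prune
  N12 x:[24,47] y:[89/3,125/3] z:[85/3,124/3] -> hit [89/3,124/3], descend [5, 8]
    N5 x:[24,45] y:[30,34] z:[104/3,124/3] -> miss, prune
    N8 x:[24,47] y:[89/3,125/3] z:[85/3,34] -> hit [89/3,34], descend [6, 16]
      N6 x:[24,47] y:[35,113/3] z:[31,34] -> miss, prune
      N16 x:[29,35] y:[89/3,125/3] z:[85/3,91/3] -> hit [89/3,91/3], descend [3, 13]
        N3 x:[29,30] y:[89/3,30] z:[86/3,91/3] -> hit [89/3,30] leaf, test {P7@t=89/3}
        N13 x:[30,35] y:[41,125/3] z:[85/3,29] -> miss, prune

order=[0, 2, 12, 5, 8, 6, 16, 3, 13]  |boxes|=9  |leaves|=1  hit=P7

== RESULT ==
1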